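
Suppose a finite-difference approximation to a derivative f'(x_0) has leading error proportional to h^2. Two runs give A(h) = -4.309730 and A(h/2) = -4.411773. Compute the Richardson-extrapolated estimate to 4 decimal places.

-4.4458

Extrapolated value = (4·A(h/2) − A(h)) / (4 − 1)
= (4·(-4.411773) − (-4.309730)) / 3
= -13.337362 / 3 = -4.445787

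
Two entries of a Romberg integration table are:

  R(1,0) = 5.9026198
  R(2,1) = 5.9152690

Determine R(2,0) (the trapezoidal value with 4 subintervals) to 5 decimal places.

From R(2,1) = (4·R(2,0) − R(1,0))/3, solve for R(2,0):
4·R(2,0) = 3·5.9152690 + 5.9026198 = 23.6484268
R(2,0) = 5.9121067

5.91211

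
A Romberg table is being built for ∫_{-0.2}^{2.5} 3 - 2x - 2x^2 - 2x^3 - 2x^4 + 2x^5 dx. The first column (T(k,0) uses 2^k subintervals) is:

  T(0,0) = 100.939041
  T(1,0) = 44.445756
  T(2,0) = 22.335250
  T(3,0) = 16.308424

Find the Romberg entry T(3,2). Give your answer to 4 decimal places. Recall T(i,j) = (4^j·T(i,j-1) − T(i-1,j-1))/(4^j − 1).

Richardson extrapolation on the trapezoidal column (denominator 4−1=3):
T(2,1) = 22.335250 + (22.335250 − 44.445756)/3 = 14.965081
T(3,1) = 16.308424 + (16.308424 − 22.335250)/3 = 14.299482
T(3,2) = (16·14.299482 − 14.965081) / 15 = 14.255109

14.2551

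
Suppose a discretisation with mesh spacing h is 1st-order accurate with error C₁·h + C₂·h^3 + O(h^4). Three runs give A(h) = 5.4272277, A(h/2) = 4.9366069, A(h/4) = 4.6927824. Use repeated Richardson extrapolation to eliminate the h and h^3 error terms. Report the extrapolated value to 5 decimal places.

First eliminate the h term (factor 2^1 = 2):
  B₁ = (2·4.9366069 − 5.4272277)/1 = 4.4459861
  B₂ = (2·4.6927824 − 4.9366069)/1 = 4.4489579
Then eliminate the h^3 term (factor 2^3 = 8):
  (8·4.4489579 − 4.4459861)/7 = 4.4493824

4.44938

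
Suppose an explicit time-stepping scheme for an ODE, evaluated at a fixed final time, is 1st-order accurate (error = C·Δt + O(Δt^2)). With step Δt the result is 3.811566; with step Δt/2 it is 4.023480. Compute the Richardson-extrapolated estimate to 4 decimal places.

The leading error scales as Δt; refining by a factor of 2 reduces it by 2^1 = 2.
Extrapolated value = (2·A(Δt/2) − A(Δt)) / (2 − 1)
= (2·4.023480 − 3.811566) / 1
= 4.235394 / 1 = 4.235394

4.2354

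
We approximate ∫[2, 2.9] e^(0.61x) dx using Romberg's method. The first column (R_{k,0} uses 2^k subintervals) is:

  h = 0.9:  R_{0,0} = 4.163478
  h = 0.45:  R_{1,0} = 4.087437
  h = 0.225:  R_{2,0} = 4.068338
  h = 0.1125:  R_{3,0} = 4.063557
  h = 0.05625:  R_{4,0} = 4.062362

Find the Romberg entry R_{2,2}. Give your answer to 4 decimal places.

Richardson extrapolation on the trapezoidal column (denominator 4−1=3):
R_{1,1} = (4·4.087437 − 4.163478) / 3 = 4.062090
R_{2,1} = (4·4.068338 − 4.087437) / 3 = 4.061972
R_{2,2} = 4.061972 + (4.061972 − 4.062090)/15 = 4.061964

4.0620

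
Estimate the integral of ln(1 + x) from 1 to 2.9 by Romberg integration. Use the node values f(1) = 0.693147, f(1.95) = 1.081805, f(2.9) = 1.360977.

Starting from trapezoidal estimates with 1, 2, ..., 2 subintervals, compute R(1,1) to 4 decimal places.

R(0,0) (trapezoid, 1 panel, h=1.9000): 1.951418
R(1,0) (trapezoid, 2 panels, h=0.9500): 2.003424
R(1,1) = 2.003424 + (2.003424 − 1.951418)/3 = 2.020759

2.0208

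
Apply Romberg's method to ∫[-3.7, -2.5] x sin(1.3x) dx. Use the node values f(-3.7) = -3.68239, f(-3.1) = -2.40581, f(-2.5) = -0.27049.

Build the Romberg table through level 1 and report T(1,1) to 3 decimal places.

T(0,0) (trapezoid, 1 panel, h=1.2000): -2.37173
T(1,0) (trapezoid, 2 panels, h=0.6000): -2.62935
T(1,1) = -2.62935 + (-2.62935 − (-2.37173))/3 = -2.71522

-2.715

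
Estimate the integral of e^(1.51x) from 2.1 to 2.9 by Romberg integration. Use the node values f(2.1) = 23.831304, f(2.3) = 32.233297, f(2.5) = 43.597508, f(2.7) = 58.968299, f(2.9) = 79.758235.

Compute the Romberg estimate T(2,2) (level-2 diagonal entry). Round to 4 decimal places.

37.0378

T(0,0) (trapezoid, 1 panel, h=0.8000): 41.435816
T(1,0) (trapezoid, 2 panels, h=0.4000): 38.156911
T(2,0) (trapezoid, 4 panels, h=0.2000): 37.318775
T(1,1) = 38.156911 + (38.156911 − 41.435816)/3 = 37.063943
T(2,1) = 37.318775 + (37.318775 − 38.156911)/3 = 37.039396
T(2,2) = 37.039396 + (37.039396 − 37.063943)/15 = 37.037760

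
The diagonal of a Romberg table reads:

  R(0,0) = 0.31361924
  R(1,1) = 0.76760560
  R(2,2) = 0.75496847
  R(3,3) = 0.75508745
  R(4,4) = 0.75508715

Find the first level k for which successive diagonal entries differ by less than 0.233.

|R(1,1) − R(0,0)| = 0.45398636 ≥ 0.233
|R(2,2) − R(1,1)| = 0.01263713 < 0.233

k = 2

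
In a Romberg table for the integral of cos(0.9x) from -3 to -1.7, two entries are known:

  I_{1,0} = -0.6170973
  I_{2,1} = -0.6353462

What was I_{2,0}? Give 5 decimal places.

From I_{2,1} = (4·I_{2,0} − I_{1,0})/3, solve for I_{2,0}:
4·I_{2,0} = 3·(-0.6353462) + (-0.6170973) = -2.5231359
I_{2,0} = -0.6307840

-0.63078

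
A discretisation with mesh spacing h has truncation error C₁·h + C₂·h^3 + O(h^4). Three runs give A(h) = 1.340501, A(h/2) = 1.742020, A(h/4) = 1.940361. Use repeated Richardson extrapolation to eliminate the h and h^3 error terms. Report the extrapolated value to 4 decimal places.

2.1380

First eliminate the h term (factor 2^1 = 2):
  B₁ = (2·1.742020 − 1.340501)/1 = 2.143539
  B₂ = (2·1.940361 − 1.742020)/1 = 2.138702
Then eliminate the h^3 term (factor 2^3 = 8):
  (8·2.138702 − 2.143539)/7 = 2.138011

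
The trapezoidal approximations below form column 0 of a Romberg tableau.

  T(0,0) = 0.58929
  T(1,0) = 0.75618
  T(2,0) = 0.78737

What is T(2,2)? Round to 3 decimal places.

0.797

Richardson extrapolation on the trapezoidal column (denominator 4−1=3):
T(1,1) = 0.75618 + (0.75618 − 0.58929)/3 = 0.81181
T(2,1) = (4·0.78737 − 0.75618) / 3 = 0.79777
T(2,2) = 0.79777 + (0.79777 − 0.81181)/15 = 0.79683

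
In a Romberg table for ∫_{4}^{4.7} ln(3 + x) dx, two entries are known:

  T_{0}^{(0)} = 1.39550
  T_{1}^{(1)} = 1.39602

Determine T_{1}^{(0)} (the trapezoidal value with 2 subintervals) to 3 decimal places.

1.396

From T_{1}^{(1)} = (4·T_{1}^{(0)} − T_{0}^{(0)})/3, solve for T_{1}^{(0)}:
4·T_{1}^{(0)} = 3·1.39602 + 1.39550 = 5.58356
T_{1}^{(0)} = 1.39589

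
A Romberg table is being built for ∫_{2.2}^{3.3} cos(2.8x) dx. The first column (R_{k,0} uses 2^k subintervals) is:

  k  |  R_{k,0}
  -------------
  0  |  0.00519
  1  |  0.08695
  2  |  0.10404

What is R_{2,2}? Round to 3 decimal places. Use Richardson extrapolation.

0.109

R_{1,1} = (4·0.08695 − 0.00519) / 3 = 0.11420
R_{2,1} = (4·0.10404 − 0.08695) / 3 = 0.10974
R_{2,2} = (16·0.10974 − 0.11420) / 15 = 0.10944
(Column j=1 coincides with Simpson's rule on the same nodes.)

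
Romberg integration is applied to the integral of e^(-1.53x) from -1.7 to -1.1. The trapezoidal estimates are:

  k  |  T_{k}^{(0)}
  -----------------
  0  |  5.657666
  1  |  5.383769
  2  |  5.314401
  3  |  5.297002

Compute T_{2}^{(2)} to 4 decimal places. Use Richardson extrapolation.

T_{1}^{(1)} = (4·5.383769 − 5.657666) / 3 = 5.292470
T_{2}^{(1)} = 5.314401 + (5.314401 − 5.383769)/3 = 5.291278
T_{2}^{(2)} = (16·5.291278 − 5.292470) / 15 = 5.291199
(Column j=1 coincides with Simpson's rule on the same nodes.)

5.2912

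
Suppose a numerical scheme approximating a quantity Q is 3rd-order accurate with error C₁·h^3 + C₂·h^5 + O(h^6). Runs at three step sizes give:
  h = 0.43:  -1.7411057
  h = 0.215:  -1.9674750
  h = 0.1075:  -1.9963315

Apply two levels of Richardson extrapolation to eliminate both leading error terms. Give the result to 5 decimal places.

First eliminate the h^3 term (factor 2^3 = 8):
  B₁ = (8·(-1.9674750) − (-1.7411057))/7 = -1.9998135
  B₂ = (8·(-1.9963315) − (-1.9674750))/7 = -2.0004539
Then eliminate the h^5 term (factor 2^5 = 32):
  (32·(-2.0004539) − (-1.9998135))/31 = -2.0004746

-2.00047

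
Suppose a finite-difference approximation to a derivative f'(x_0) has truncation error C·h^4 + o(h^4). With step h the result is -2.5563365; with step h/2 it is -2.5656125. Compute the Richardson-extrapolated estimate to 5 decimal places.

Extrapolated value = (16·A(h/2) − A(h)) / (16 − 1)
= (16·(-2.5656125) − (-2.5563365)) / 15
= -38.4934635 / 15 = -2.5662309

-2.56623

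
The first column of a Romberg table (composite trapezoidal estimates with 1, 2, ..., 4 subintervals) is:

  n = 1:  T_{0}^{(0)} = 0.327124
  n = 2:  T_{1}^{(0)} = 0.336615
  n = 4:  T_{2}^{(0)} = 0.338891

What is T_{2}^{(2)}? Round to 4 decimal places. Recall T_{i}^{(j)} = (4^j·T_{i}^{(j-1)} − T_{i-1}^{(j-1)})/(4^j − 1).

0.3396

T_{1}^{(1)} = 0.336615 + (0.336615 − 0.327124)/3 = 0.339779
T_{2}^{(1)} = (4·0.338891 − 0.336615) / 3 = 0.339650
T_{2}^{(2)} = 0.339650 + (0.339650 − 0.339779)/15 = 0.339641
(Column j=1 coincides with Simpson's rule on the same nodes.)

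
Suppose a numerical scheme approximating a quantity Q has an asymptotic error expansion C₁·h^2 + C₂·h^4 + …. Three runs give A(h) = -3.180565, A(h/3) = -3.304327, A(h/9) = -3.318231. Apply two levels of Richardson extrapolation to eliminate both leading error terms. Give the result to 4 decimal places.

First eliminate the h^2 term (factor 3^2 = 9):
  B₁ = (9·(-3.304327) − (-3.180565))/8 = -3.319797
  B₂ = (9·(-3.318231) − (-3.304327))/8 = -3.319969
Then eliminate the h^4 term (factor 3^4 = 81):
  (81·(-3.319969) − (-3.319797))/80 = -3.319971

-3.3200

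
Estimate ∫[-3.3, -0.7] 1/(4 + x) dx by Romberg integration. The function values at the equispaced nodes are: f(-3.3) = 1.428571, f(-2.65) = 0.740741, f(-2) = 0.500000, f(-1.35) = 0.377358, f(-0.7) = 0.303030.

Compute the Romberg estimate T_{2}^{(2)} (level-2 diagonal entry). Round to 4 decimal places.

1.5571

T_{0}^{(0)} (trapezoid, 1 panel, h=2.6000): 2.251081
T_{1}^{(0)} (trapezoid, 2 panels, h=1.3000): 1.775541
T_{2}^{(0)} (trapezoid, 4 panels, h=0.6500): 1.614535
T_{1}^{(1)} = 1.775541 + (1.775541 − 2.251081)/3 = 1.617028
T_{2}^{(1)} = 1.614535 + (1.614535 − 1.775541)/3 = 1.560866
T_{2}^{(2)} = 1.560866 + (1.560866 − 1.617028)/15 = 1.557122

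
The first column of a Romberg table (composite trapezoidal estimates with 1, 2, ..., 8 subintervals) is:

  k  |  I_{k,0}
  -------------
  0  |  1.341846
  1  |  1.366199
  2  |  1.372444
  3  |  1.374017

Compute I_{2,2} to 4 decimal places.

Richardson extrapolation on the trapezoidal column (denominator 4−1=3):
I_{1,1} = (4·1.366199 − 1.341846) / 3 = 1.374317
I_{2,1} = 1.372444 + (1.372444 − 1.366199)/3 = 1.374526
I_{2,2} = 1.374526 + (1.374526 − 1.374317)/15 = 1.374540

1.3745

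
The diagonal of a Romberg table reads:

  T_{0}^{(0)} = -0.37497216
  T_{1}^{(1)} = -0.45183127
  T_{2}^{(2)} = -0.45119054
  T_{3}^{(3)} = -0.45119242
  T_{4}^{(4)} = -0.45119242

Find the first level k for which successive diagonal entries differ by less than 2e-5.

|T_{1}^{(1)} − T_{0}^{(0)}| = 0.07685911 ≥ 2e-5
|T_{2}^{(2)} − T_{1}^{(1)}| = 0.00064073 ≥ 2e-5
|T_{3}^{(3)} − T_{2}^{(2)}| = 0.00000188 < 2e-5

k = 3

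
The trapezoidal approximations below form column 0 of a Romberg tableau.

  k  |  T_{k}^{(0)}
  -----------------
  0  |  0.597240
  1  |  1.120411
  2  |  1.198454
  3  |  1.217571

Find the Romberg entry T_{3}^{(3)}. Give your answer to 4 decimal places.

1.2240

Richardson extrapolation on the trapezoidal column (denominator 4−1=3):
T_{1}^{(1)} = 1.120411 + (1.120411 − 0.597240)/3 = 1.294801
T_{2}^{(1)} = 1.198454 + (1.198454 − 1.120411)/3 = 1.224468
T_{3}^{(1)} = (4·1.217571 − 1.198454) / 3 = 1.223943
T_{2}^{(2)} = (16·1.224468 − 1.294801) / 15 = 1.219779
T_{3}^{(2)} = (16·1.223943 − 1.224468) / 15 = 1.223908
T_{3}^{(3)} = (64·1.223908 − 1.219779) / 63 = 1.223974
(Column j=1 coincides with Simpson's rule on the same nodes.)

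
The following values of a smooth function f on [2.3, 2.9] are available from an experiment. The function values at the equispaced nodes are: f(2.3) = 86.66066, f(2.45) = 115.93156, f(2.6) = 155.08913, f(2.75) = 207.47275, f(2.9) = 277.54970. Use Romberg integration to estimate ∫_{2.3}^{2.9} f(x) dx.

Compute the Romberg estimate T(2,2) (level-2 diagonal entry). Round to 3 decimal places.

98.397

T(0,0) (trapezoid, 1 panel, h=0.6000): 109.26311
T(1,0) (trapezoid, 2 panels, h=0.3000): 101.15829
T(2,0) (trapezoid, 4 panels, h=0.1500): 99.08979
T(1,1) = 101.15829 + (101.15829 − 109.26311)/3 = 98.45668
T(2,1) = 99.08979 + (99.08979 − 101.15829)/3 = 98.40029
T(2,2) = 98.40029 + (98.40029 − 98.45668)/15 = 98.39653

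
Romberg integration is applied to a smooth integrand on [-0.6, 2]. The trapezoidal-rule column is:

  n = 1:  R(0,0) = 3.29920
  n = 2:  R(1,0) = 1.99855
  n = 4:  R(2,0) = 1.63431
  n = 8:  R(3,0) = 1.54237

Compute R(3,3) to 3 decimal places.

1.512

Richardson extrapolation on the trapezoidal column (denominator 4−1=3):
R(1,1) = 1.99855 + (1.99855 − 3.29920)/3 = 1.56500
R(2,1) = 1.63431 + (1.63431 − 1.99855)/3 = 1.51290
R(3,1) = (4·1.54237 − 1.63431) / 3 = 1.51172
R(2,2) = 1.51290 + (1.51290 − 1.56500)/15 = 1.50943
R(3,2) = 1.51172 + (1.51172 − 1.51290)/15 = 1.51164
R(3,3) = (64·1.51164 − 1.50943) / 63 = 1.51168
(Column j=1 coincides with Simpson's rule on the same nodes.)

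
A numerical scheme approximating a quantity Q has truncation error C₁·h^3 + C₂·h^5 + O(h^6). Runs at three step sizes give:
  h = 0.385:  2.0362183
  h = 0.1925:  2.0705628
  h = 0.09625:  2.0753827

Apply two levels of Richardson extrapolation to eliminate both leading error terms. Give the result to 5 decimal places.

2.07609

First eliminate the h^3 term (factor 2^3 = 8):
  B₁ = (8·2.0705628 − 2.0362183)/7 = 2.0754692
  B₂ = (8·2.0753827 − 2.0705628)/7 = 2.0760713
Then eliminate the h^5 term (factor 2^5 = 32):
  (32·2.0760713 − 2.0754692)/31 = 2.0760907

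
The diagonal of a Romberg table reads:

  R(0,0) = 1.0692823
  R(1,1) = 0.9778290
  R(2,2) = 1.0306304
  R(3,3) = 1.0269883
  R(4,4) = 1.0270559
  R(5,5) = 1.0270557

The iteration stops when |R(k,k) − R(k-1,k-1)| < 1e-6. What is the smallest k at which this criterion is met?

|R(1,1) − R(0,0)| = 0.0914533 ≥ 1e-6
|R(2,2) − R(1,1)| = 0.0528014 ≥ 1e-6
|R(3,3) − R(2,2)| = 0.0036421 ≥ 1e-6
|R(4,4) − R(3,3)| = 0.0000676 ≥ 1e-6
|R(5,5) − R(4,4)| = 0.0000002 < 1e-6

k = 5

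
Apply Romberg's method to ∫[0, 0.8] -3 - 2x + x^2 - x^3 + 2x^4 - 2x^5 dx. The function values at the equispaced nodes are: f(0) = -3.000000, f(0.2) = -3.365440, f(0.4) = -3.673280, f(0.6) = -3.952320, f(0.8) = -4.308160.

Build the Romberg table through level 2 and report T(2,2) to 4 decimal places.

T(0,0) (trapezoid, 1 panel, h=0.8000): -2.923264
T(1,0) (trapezoid, 2 panels, h=0.4000): -2.930944
T(2,0) (trapezoid, 4 panels, h=0.2000): -2.929024
T(1,1) = -2.930944 + (-2.930944 − (-2.923264))/3 = -2.933504
T(2,1) = -2.929024 + (-2.929024 − (-2.930944))/3 = -2.928384
T(2,2) = -2.928384 + (-2.928384 − (-2.933504))/15 = -2.928043

-2.9280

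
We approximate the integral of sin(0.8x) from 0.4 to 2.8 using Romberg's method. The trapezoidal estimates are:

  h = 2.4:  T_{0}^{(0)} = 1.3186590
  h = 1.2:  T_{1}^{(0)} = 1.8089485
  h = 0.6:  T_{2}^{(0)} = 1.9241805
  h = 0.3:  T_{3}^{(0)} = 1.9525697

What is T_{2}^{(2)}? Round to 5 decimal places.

T_{1}^{(1)} = (4·1.8089485 − 1.3186590) / 3 = 1.9723783
T_{2}^{(1)} = (4·1.9241805 − 1.8089485) / 3 = 1.9625912
T_{2}^{(2)} = 1.9625912 + (1.9625912 − 1.9723783)/15 = 1.9619387

1.96194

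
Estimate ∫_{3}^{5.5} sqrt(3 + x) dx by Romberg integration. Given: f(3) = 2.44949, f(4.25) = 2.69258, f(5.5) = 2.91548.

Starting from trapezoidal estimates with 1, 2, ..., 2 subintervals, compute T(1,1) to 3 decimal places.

T(0,0) (trapezoid, 1 panel, h=2.5000): 6.70621
T(1,0) (trapezoid, 2 panels, h=1.2500): 6.71883
T(1,1) = 6.71883 + (6.71883 − 6.70621)/3 = 6.72304

6.723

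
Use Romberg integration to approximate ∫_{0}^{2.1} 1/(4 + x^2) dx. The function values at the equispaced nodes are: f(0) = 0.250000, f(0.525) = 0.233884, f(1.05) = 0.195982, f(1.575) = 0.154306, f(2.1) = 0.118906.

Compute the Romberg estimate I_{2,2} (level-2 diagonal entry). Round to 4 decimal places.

0.4050

I_{0,0} (trapezoid, 1 panel, h=2.1000): 0.387351
I_{1,0} (trapezoid, 2 panels, h=1.0500): 0.399457
I_{2,0} (trapezoid, 4 panels, h=0.5250): 0.403528
I_{1,1} = 0.399457 + (0.399457 − 0.387351)/3 = 0.403492
I_{2,1} = 0.403528 + (0.403528 − 0.399457)/3 = 0.404885
I_{2,2} = 0.404885 + (0.404885 − 0.403492)/15 = 0.404978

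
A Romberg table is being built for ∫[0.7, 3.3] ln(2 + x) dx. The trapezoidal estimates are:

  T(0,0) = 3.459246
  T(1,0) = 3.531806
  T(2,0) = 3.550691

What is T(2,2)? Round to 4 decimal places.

Richardson extrapolation on the trapezoidal column (denominator 4−1=3):
T(1,1) = 3.531806 + (3.531806 − 3.459246)/3 = 3.555993
T(2,1) = (4·3.550691 − 3.531806) / 3 = 3.556986
T(2,2) = 3.556986 + (3.556986 − 3.555993)/15 = 3.557052
(Column j=1 coincides with Simpson's rule on the same nodes.)

3.5571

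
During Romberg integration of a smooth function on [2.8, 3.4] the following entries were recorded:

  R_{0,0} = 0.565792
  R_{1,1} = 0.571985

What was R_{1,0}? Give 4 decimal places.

From R_{1,1} = (4·R_{1,0} − R_{0,0})/3, solve for R_{1,0}:
4·R_{1,0} = 3·0.571985 + 0.565792 = 2.281747
R_{1,0} = 0.570437

0.5704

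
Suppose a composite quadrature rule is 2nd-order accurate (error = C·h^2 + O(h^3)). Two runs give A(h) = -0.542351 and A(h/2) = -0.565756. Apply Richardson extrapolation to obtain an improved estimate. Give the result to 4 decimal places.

-0.5736

The leading error scales as h^2; refining by a factor of 2 reduces it by 2^2 = 4.
Extrapolated value = (4·A(h/2) − A(h)) / (4 − 1)
= (4·(-0.565756) − (-0.542351)) / 3
= -1.720673 / 3 = -0.573558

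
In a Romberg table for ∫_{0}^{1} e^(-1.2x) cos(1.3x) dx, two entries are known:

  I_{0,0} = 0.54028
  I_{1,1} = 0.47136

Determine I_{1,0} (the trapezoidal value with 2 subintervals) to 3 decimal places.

0.489

From I_{1,1} = (4·I_{1,0} − I_{0,0})/3, solve for I_{1,0}:
4·I_{1,0} = 3·0.47136 + 0.54028 = 1.95436
I_{1,0} = 0.48859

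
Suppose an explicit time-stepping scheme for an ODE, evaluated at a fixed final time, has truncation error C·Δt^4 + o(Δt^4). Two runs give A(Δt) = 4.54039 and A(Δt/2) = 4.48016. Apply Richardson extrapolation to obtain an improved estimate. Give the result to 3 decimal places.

4.476

Extrapolated value = (16·A(Δt/2) − A(Δt)) / (16 − 1)
= (16·4.48016 − 4.54039) / 15
= 67.14217 / 15 = 4.47614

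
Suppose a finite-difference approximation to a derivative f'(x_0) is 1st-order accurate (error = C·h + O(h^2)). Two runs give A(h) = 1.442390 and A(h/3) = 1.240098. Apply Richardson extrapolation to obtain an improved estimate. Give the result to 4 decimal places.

1.1390

Extrapolated value = (3·A(h/3) − A(h)) / (3 − 1)
= (3·1.240098 − 1.442390) / 2
= 2.277904 / 2 = 1.138952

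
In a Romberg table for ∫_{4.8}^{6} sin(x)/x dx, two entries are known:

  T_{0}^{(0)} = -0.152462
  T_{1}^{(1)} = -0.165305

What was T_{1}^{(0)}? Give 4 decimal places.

-0.1621

From T_{1}^{(1)} = (4·T_{1}^{(0)} − T_{0}^{(0)})/3, solve for T_{1}^{(0)}:
4·T_{1}^{(0)} = 3·(-0.165305) + (-0.152462) = -0.648377
T_{1}^{(0)} = -0.162094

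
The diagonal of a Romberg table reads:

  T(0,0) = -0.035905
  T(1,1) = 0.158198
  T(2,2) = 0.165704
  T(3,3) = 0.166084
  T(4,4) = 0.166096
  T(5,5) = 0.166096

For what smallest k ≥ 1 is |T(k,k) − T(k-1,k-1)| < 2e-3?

|T(1,1) − T(0,0)| = 0.194103 ≥ 2e-3
|T(2,2) − T(1,1)| = 0.007506 ≥ 2e-3
|T(3,3) − T(2,2)| = 0.000380 < 2e-3

k = 3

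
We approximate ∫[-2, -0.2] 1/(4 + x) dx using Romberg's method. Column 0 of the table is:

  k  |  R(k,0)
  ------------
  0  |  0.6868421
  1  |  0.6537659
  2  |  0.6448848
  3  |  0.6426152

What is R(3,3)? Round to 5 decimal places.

Richardson extrapolation on the trapezoidal column (denominator 4−1=3):
R(1,1) = 0.6537659 + (0.6537659 − 0.6868421)/3 = 0.6427405
R(2,1) = (4·0.6448848 − 0.6537659) / 3 = 0.6419244
R(3,1) = (4·0.6426152 − 0.6448848) / 3 = 0.6418587
R(2,2) = (16·0.6419244 − 0.6427405) / 15 = 0.6418700
R(3,2) = 0.6418587 + (0.6418587 − 0.6419244)/15 = 0.6418543
R(3,3) = 0.6418543 + (0.6418543 − 0.6418700)/63 = 0.6418541

0.64185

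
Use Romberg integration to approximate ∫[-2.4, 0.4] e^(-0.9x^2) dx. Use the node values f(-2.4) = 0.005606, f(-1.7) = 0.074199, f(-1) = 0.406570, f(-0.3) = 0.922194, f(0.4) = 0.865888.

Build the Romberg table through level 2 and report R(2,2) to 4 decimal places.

1.3335

R(0,0) (trapezoid, 1 panel, h=2.8000): 1.220092
R(1,0) (trapezoid, 2 panels, h=1.4000): 1.179244
R(2,0) (trapezoid, 4 panels, h=0.7000): 1.287097
R(1,1) = 1.179244 + (1.179244 − 1.220092)/3 = 1.165628
R(2,1) = 1.287097 + (1.287097 − 1.179244)/3 = 1.323048
R(2,2) = 1.323048 + (1.323048 − 1.165628)/15 = 1.333543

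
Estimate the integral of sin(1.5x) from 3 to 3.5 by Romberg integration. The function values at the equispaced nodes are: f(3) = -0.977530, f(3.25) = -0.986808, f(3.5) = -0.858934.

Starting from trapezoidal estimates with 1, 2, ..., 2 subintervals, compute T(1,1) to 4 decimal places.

-0.4820

T(0,0) (trapezoid, 1 panel, h=0.5000): -0.459116
T(1,0) (trapezoid, 2 panels, h=0.2500): -0.476260
T(1,1) = -0.476260 + (-0.476260 − (-0.459116))/3 = -0.481975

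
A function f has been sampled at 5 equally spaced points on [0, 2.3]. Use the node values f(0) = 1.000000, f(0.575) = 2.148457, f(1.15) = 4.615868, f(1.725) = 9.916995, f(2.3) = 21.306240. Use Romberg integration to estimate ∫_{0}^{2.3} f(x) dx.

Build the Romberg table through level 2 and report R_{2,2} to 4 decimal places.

R_{0,0} (trapezoid, 1 panel, h=2.3000): 25.652176
R_{1,0} (trapezoid, 2 panels, h=1.1500): 18.134336
R_{2,0} (trapezoid, 4 panels, h=0.5750): 16.004803
R_{1,1} = 18.134336 + (18.134336 − 25.652176)/3 = 15.628389
R_{2,1} = 16.004803 + (16.004803 − 18.134336)/3 = 15.294959
R_{2,2} = 15.294959 + (15.294959 − 15.628389)/15 = 15.272730

15.2727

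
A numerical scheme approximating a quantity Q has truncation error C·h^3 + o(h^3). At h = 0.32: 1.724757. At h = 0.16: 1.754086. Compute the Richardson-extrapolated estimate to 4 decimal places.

1.7583

The leading error scales as h^3; refining by a factor of 2 reduces it by 2^3 = 8.
Extrapolated value = (8·A(h/2) − A(h)) / (8 − 1)
= (8·1.754086 − 1.724757) / 7
= 12.307931 / 7 = 1.758276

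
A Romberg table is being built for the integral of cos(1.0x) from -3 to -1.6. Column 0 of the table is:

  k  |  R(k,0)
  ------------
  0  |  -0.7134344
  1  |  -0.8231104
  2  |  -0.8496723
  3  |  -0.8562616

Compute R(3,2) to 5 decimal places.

Richardson extrapolation on the trapezoidal column (denominator 4−1=3):
R(2,1) = (4·(-0.8496723) − (-0.8231104)) / 3 = -0.8585263
R(3,1) = (4·(-0.8562616) − (-0.8496723)) / 3 = -0.8584580
R(3,2) = -0.8584580 + (-0.8584580 − (-0.8585263))/15 = -0.8584534

-0.85845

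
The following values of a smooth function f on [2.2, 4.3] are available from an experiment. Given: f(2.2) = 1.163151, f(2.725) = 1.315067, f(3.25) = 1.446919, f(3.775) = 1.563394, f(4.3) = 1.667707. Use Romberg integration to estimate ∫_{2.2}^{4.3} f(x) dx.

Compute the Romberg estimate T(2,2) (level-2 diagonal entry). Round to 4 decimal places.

T(0,0) (trapezoid, 1 panel, h=2.1000): 2.972401
T(1,0) (trapezoid, 2 panels, h=1.0500): 3.005465
T(2,0) (trapezoid, 4 panels, h=0.5250): 3.013925
T(1,1) = 3.005465 + (3.005465 − 2.972401)/3 = 3.016486
T(2,1) = 3.013925 + (3.013925 − 3.005465)/3 = 3.016745
T(2,2) = 3.016745 + (3.016745 − 3.016486)/15 = 3.016762

3.0168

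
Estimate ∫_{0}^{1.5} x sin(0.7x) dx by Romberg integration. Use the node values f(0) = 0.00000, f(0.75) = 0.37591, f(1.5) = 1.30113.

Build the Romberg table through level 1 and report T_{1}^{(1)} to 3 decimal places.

T_{0}^{(0)} (trapezoid, 1 panel, h=1.5000): 0.97585
T_{1}^{(0)} (trapezoid, 2 panels, h=0.7500): 0.76986
T_{1}^{(1)} = 0.76986 + (0.76986 − 0.97585)/3 = 0.70120

0.701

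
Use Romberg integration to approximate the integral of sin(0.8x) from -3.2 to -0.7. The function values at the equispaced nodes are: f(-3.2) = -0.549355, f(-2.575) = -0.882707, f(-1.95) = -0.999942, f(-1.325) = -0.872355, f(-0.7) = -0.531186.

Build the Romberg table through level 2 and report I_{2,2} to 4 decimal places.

I_{0,0} (trapezoid, 1 panel, h=2.5000): -1.350676
I_{1,0} (trapezoid, 2 panels, h=1.2500): -1.925266
I_{2,0} (trapezoid, 4 panels, h=0.6250): -2.059547
I_{1,1} = -1.925266 + (-1.925266 − (-1.350676))/3 = -2.116796
I_{2,1} = -2.059547 + (-2.059547 − (-1.925266))/3 = -2.104307
I_{2,2} = -2.104307 + (-2.104307 − (-2.116796))/15 = -2.103474

-2.1035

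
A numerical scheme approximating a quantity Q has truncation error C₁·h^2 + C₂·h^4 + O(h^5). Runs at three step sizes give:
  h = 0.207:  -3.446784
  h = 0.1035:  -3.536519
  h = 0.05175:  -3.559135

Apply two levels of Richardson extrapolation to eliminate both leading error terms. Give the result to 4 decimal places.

-3.5667

First eliminate the h^2 term (factor 2^2 = 4):
  B₁ = (4·(-3.536519) − (-3.446784))/3 = -3.566431
  B₂ = (4·(-3.559135) − (-3.536519))/3 = -3.566674
Then eliminate the h^4 term (factor 2^4 = 16):
  (16·(-3.566674) − (-3.566431))/15 = -3.566690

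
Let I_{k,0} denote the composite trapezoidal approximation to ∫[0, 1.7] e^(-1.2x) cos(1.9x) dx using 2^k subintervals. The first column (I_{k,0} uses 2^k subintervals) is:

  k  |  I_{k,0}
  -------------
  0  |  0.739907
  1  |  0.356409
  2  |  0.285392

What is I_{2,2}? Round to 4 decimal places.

0.2639

Richardson extrapolation on the trapezoidal column (denominator 4−1=3):
I_{1,1} = 0.356409 + (0.356409 − 0.739907)/3 = 0.228576
I_{2,1} = (4·0.285392 − 0.356409) / 3 = 0.261720
I_{2,2} = (16·0.261720 − 0.228576) / 15 = 0.263930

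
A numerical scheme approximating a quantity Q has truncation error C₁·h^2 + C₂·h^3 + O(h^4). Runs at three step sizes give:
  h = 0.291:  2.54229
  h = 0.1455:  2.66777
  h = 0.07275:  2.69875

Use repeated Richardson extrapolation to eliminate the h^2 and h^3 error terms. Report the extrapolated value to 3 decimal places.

First eliminate the h^2 term (factor 2^2 = 4):
  B₁ = (4·2.66777 − 2.54229)/3 = 2.70960
  B₂ = (4·2.69875 − 2.66777)/3 = 2.70908
Then eliminate the h^3 term (factor 2^3 = 8):
  (8·2.70908 − 2.70960)/7 = 2.70901

2.709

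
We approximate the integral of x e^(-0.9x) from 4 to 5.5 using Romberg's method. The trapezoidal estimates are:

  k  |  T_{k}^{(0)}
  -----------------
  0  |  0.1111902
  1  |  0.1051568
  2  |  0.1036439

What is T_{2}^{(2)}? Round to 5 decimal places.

0.10314

T_{1}^{(1)} = 0.1051568 + (0.1051568 − 0.1111902)/3 = 0.1031457
T_{2}^{(1)} = 0.1036439 + (0.1036439 − 0.1051568)/3 = 0.1031396
T_{2}^{(2)} = 0.1031396 + (0.1031396 − 0.1031457)/15 = 0.1031392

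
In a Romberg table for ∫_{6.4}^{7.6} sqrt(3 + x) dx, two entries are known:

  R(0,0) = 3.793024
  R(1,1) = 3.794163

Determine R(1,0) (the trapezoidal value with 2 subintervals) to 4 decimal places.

From R(1,1) = (4·R(1,0) − R(0,0))/3, solve for R(1,0):
4·R(1,0) = 3·3.794163 + 3.793024 = 15.175513
R(1,0) = 3.793878

3.7939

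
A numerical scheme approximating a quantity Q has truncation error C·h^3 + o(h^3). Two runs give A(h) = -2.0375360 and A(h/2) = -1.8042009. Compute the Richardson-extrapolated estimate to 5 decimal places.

-1.77087

The leading error scales as h^3; refining by a factor of 2 reduces it by 2^3 = 8.
Extrapolated value = (8·A(h/2) − A(h)) / (8 − 1)
= (8·(-1.8042009) − (-2.0375360)) / 7
= -12.3960712 / 7 = -1.7708673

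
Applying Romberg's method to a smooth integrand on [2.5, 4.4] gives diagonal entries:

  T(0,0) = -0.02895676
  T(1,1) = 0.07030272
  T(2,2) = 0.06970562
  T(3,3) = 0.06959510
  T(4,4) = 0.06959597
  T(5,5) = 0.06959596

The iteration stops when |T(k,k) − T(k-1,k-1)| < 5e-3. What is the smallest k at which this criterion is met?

|T(1,1) − T(0,0)| = 0.09925948 ≥ 5e-3
|T(2,2) − T(1,1)| = 0.00059710 < 5e-3

k = 2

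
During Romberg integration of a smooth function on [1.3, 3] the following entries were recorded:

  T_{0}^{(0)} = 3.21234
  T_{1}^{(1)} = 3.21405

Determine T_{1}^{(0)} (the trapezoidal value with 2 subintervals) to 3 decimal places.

From T_{1}^{(1)} = (4·T_{1}^{(0)} − T_{0}^{(0)})/3, solve for T_{1}^{(0)}:
4·T_{1}^{(0)} = 3·3.21405 + 3.21234 = 12.85449
T_{1}^{(0)} = 3.21362

3.214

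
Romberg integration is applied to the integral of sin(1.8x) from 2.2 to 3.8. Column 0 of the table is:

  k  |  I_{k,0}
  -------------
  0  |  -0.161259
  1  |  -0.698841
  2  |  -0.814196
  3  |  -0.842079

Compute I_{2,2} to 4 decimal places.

-0.8510

I_{1,1} = (4·(-0.698841) − (-0.161259)) / 3 = -0.878035
I_{2,1} = -0.814196 + (-0.814196 − (-0.698841))/3 = -0.852648
I_{2,2} = (16·(-0.852648) − (-0.878035)) / 15 = -0.850956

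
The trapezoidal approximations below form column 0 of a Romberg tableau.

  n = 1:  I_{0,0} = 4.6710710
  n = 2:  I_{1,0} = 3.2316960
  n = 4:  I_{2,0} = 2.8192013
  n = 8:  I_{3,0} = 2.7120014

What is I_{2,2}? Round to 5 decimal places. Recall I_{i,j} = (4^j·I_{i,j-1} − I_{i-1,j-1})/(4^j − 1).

Richardson extrapolation on the trapezoidal column (denominator 4−1=3):
I_{1,1} = (4·3.2316960 − 4.6710710) / 3 = 2.7519043
I_{2,1} = (4·2.8192013 − 3.2316960) / 3 = 2.6817031
I_{2,2} = (16·2.6817031 − 2.7519043) / 15 = 2.6770230

2.67702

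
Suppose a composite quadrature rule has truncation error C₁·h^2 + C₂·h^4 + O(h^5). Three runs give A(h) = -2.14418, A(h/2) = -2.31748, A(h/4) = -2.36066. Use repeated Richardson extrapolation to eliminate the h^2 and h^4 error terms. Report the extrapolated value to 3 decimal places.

First eliminate the h^2 term (factor 2^2 = 4):
  B₁ = (4·(-2.31748) − (-2.14418))/3 = -2.37525
  B₂ = (4·(-2.36066) − (-2.31748))/3 = -2.37505
Then eliminate the h^4 term (factor 2^4 = 16):
  (16·(-2.37505) − (-2.37525))/15 = -2.37504

-2.375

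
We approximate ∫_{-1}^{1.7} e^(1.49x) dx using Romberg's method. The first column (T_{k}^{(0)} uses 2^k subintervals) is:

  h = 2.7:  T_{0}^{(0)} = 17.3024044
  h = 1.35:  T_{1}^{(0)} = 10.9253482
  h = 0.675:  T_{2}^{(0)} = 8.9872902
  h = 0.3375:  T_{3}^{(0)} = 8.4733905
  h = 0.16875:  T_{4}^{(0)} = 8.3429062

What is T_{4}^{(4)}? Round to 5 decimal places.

Richardson extrapolation on the trapezoidal column (denominator 4−1=3):
T_{1}^{(1)} = 10.9253482 + (10.9253482 − 17.3024044)/3 = 8.7996628
T_{2}^{(1)} = (4·8.9872902 − 10.9253482) / 3 = 8.3412709
T_{3}^{(1)} = (4·8.4733905 − 8.9872902) / 3 = 8.3020906
T_{4}^{(1)} = (4·8.3429062 − 8.4733905) / 3 = 8.2994114
T_{2}^{(2)} = 8.3412709 + (8.3412709 − 8.7996628)/15 = 8.3107114
T_{3}^{(2)} = 8.3020906 + (8.3020906 − 8.3412709)/15 = 8.2994786
T_{4}^{(2)} = (16·8.2994114 − 8.3020906) / 15 = 8.2992328
T_{3}^{(3)} = (64·8.2994786 − 8.3107114) / 63 = 8.2993003
T_{4}^{(3)} = 8.2992328 + (8.2992328 − 8.2994786)/63 = 8.2992289
T_{4}^{(4)} = 8.2992289 + (8.2992289 − 8.2993003)/255 = 8.2992286

8.29923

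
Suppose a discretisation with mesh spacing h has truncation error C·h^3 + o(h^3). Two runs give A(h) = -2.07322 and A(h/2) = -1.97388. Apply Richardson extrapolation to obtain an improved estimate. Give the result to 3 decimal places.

Extrapolated value = (8·A(h/2) − A(h)) / (8 − 1)
= (8·(-1.97388) − (-2.07322)) / 7
= -13.71782 / 7 = -1.95969

-1.960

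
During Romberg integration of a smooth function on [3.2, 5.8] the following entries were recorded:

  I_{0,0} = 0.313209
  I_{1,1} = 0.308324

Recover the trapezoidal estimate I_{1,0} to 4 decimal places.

From I_{1,1} = (4·I_{1,0} − I_{0,0})/3, solve for I_{1,0}:
4·I_{1,0} = 3·0.308324 + 0.313209 = 1.238181
I_{1,0} = 0.309545

0.3095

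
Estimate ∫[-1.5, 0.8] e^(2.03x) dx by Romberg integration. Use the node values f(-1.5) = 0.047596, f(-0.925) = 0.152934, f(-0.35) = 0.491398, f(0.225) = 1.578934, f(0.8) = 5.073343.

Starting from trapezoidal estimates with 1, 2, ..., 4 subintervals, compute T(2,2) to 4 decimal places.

T(0,0) (trapezoid, 1 panel, h=2.3000): 5.889080
T(1,0) (trapezoid, 2 panels, h=1.1500): 3.509648
T(2,0) (trapezoid, 4 panels, h=0.5750): 2.750648
T(1,1) = 3.509648 + (3.509648 − 5.889080)/3 = 2.716504
T(2,1) = 2.750648 + (2.750648 − 3.509648)/3 = 2.497648
T(2,2) = 2.497648 + (2.497648 − 2.716504)/15 = 2.483058

2.4831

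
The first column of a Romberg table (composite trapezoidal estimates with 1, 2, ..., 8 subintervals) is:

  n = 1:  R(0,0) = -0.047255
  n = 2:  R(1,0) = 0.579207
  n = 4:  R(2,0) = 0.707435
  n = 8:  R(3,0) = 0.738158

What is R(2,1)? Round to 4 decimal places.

0.7502

R(2,1) = 0.707435 + (0.707435 − 0.579207)/3 = 0.750178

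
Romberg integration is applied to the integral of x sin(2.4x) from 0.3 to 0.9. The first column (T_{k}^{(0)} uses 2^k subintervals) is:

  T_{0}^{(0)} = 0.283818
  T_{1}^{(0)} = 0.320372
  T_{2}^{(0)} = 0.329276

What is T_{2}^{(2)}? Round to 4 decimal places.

0.3322

T_{1}^{(1)} = 0.320372 + (0.320372 − 0.283818)/3 = 0.332557
T_{2}^{(1)} = 0.329276 + (0.329276 − 0.320372)/3 = 0.332244
T_{2}^{(2)} = (16·0.332244 − 0.332557) / 15 = 0.332223
(Column j=1 coincides with Simpson's rule on the same nodes.)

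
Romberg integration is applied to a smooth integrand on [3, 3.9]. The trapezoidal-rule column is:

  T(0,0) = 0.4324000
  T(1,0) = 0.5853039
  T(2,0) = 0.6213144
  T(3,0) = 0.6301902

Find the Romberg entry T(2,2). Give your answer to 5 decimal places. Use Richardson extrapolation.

0.63312

Richardson extrapolation on the trapezoidal column (denominator 4−1=3):
T(1,1) = 0.5853039 + (0.5853039 − 0.4324000)/3 = 0.6362719
T(2,1) = (4·0.6213144 − 0.5853039) / 3 = 0.6333179
T(2,2) = 0.6333179 + (0.6333179 − 0.6362719)/15 = 0.6331210
(Column j=1 coincides with Simpson's rule on the same nodes.)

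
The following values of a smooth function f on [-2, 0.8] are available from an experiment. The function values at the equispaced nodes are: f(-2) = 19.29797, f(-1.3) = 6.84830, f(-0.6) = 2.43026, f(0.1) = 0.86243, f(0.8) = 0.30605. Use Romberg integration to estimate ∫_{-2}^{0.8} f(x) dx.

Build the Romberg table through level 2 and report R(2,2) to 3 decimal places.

R(0,0) (trapezoid, 1 panel, h=2.8000): 27.44563
R(1,0) (trapezoid, 2 panels, h=1.4000): 17.12518
R(2,0) (trapezoid, 4 panels, h=0.7000): 13.96010
R(1,1) = 17.12518 + (17.12518 − 27.44563)/3 = 13.68503
R(2,1) = 13.96010 + (13.96010 − 17.12518)/3 = 12.90507
R(2,2) = 12.90507 + (12.90507 − 13.68503)/15 = 12.85307

12.853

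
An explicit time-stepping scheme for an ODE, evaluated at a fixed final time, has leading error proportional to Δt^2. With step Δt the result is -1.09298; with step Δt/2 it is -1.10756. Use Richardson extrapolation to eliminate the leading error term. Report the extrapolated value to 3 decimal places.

The leading error scales as Δt^2; refining by a factor of 2 reduces it by 2^2 = 4.
Extrapolated value = (4·A(Δt/2) − A(Δt)) / (4 − 1)
= (4·(-1.10756) − (-1.09298)) / 3
= -3.33726 / 3 = -1.11242

-1.112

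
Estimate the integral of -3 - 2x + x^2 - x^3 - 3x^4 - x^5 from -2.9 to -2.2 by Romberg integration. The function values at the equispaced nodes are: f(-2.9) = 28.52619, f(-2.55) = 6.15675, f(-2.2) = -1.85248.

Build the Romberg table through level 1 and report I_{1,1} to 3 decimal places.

5.985

I_{0,0} (trapezoid, 1 panel, h=0.7000): 9.33580
I_{1,0} (trapezoid, 2 panels, h=0.3500): 6.82276
I_{1,1} = 6.82276 + (6.82276 − 9.33580)/3 = 5.98508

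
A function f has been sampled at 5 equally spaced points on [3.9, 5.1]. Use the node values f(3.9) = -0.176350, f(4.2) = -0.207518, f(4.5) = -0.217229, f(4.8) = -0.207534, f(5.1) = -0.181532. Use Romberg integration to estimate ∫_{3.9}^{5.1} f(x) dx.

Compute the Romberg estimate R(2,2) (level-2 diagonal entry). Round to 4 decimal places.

-0.2452

R(0,0) (trapezoid, 1 panel, h=1.2000): -0.214729
R(1,0) (trapezoid, 2 panels, h=0.6000): -0.237702
R(2,0) (trapezoid, 4 panels, h=0.3000): -0.243367
R(1,1) = -0.237702 + (-0.237702 − (-0.214729))/3 = -0.245360
R(2,1) = -0.243367 + (-0.243367 − (-0.237702))/3 = -0.245255
R(2,2) = -0.245255 + (-0.245255 − (-0.245360))/15 = -0.245248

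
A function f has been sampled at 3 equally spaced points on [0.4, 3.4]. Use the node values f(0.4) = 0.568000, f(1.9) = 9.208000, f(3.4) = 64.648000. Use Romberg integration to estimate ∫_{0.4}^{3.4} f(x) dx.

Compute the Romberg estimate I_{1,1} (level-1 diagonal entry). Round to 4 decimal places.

51.0240

I_{0,0} (trapezoid, 1 panel, h=3.0000): 97.824000
I_{1,0} (trapezoid, 2 panels, h=1.5000): 62.724000
I_{1,1} = 62.724000 + (62.724000 − 97.824000)/3 = 51.024000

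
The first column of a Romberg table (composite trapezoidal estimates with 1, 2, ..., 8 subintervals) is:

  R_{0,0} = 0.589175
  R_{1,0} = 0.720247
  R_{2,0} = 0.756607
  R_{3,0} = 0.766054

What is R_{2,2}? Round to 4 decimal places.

0.7690

Richardson extrapolation on the trapezoidal column (denominator 4−1=3):
R_{1,1} = (4·0.720247 − 0.589175) / 3 = 0.763938
R_{2,1} = 0.756607 + (0.756607 − 0.720247)/3 = 0.768727
R_{2,2} = (16·0.768727 − 0.763938) / 15 = 0.769046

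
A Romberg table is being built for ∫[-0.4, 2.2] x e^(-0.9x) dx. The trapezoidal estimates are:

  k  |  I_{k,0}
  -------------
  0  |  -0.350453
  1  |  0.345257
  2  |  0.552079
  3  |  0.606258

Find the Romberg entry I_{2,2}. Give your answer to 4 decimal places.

0.6239

Richardson extrapolation on the trapezoidal column (denominator 4−1=3):
I_{1,1} = 0.345257 + (0.345257 − (-0.350453))/3 = 0.577160
I_{2,1} = 0.552079 + (0.552079 − 0.345257)/3 = 0.621020
I_{2,2} = (16·0.621020 − 0.577160) / 15 = 0.623944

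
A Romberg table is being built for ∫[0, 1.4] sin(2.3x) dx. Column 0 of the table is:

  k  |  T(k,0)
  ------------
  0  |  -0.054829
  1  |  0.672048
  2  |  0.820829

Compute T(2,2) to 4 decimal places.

0.8675

Richardson extrapolation on the trapezoidal column (denominator 4−1=3):
T(1,1) = (4·0.672048 − (-0.054829)) / 3 = 0.914340
T(2,1) = 0.820829 + (0.820829 − 0.672048)/3 = 0.870423
T(2,2) = 0.870423 + (0.870423 − 0.914340)/15 = 0.867495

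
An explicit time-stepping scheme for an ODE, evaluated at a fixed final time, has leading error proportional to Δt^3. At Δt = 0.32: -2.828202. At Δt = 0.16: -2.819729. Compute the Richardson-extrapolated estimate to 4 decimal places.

-2.8185

The leading error scales as Δt^3; refining by a factor of 2 reduces it by 2^3 = 8.
Extrapolated value = (8·A(Δt/2) − A(Δt)) / (8 − 1)
= (8·(-2.819729) − (-2.828202)) / 7
= -19.729630 / 7 = -2.818519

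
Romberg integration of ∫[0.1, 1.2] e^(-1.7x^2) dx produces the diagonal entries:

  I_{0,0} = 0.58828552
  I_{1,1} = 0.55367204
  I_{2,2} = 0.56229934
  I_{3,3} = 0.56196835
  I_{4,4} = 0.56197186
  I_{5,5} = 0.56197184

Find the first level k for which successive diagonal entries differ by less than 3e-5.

|I_{1,1} − I_{0,0}| = 0.03461348 ≥ 3e-5
|I_{2,2} − I_{1,1}| = 0.00862730 ≥ 3e-5
|I_{3,3} − I_{2,2}| = 0.00033099 ≥ 3e-5
|I_{4,4} − I_{3,3}| = 0.00000351 < 3e-5

k = 4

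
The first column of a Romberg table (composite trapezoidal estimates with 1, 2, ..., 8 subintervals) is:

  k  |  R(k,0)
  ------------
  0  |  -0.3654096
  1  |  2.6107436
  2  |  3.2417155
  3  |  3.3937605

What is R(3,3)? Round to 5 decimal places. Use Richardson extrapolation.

3.44397

R(1,1) = 2.6107436 + (2.6107436 − (-0.3654096))/3 = 3.6027947
R(2,1) = 3.2417155 + (3.2417155 − 2.6107436)/3 = 3.4520395
R(3,1) = (4·3.3937605 − 3.2417155) / 3 = 3.4444422
R(2,2) = (16·3.4520395 − 3.6027947) / 15 = 3.4419892
R(3,2) = 3.4444422 + (3.4444422 − 3.4520395)/15 = 3.4439357
R(3,3) = (64·3.4439357 − 3.4419892) / 63 = 3.4439666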